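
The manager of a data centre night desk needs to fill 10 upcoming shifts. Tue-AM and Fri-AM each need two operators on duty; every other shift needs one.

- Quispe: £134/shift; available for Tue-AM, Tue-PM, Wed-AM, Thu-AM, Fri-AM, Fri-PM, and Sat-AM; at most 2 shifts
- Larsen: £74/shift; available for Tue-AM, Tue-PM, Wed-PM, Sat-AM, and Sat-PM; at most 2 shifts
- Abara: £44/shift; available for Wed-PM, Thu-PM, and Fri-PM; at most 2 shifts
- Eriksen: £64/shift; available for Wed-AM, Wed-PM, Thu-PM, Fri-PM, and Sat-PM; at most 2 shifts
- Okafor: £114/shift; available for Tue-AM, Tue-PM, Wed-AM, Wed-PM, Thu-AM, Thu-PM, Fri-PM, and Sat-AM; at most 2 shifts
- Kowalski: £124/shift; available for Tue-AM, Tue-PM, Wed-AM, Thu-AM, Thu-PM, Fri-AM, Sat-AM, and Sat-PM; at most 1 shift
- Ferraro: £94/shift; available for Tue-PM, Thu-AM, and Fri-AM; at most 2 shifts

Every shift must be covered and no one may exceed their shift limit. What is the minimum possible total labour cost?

£1038

Picking the cheapest available operator for each shift independently would cost £908, but that ignores the shift limits.
An optimal schedule: Tue-AM→Okafor+Quispe, Tue-PM→Larsen, Wed-AM→Eriksen, Wed-PM→Abara, Thu-AM→Ferraro, Thu-PM→Abara, Fri-AM→Ferraro+Kowalski, Fri-PM→Okafor, Sat-AM→Larsen, Sat-PM→Eriksen.
Total: 114 + 134 + 74 + 64 + 44 + 94 + 44 + 94 + 124 + 114 + 74 + 64 = £1038.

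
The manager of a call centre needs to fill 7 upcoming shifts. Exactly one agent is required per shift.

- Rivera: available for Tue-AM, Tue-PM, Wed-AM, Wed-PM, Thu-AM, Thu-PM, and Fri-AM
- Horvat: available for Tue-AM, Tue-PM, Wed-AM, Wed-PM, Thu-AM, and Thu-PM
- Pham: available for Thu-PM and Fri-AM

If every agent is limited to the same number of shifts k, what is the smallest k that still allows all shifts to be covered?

With 3 agents and 7 worker-slots to fill, someone must work at least ⌈7/3⌉ = 3 shifts, so k ≥ 3.
k = 3 works: Tue-AM→Rivera, Tue-PM→Rivera, Wed-AM→Rivera, Wed-PM→Horvat, Thu-AM→Horvat, Thu-PM→Horvat, Fri-AM→Pham.
Loads: Rivera 3, Horvat 3, Pham 1 — all ≤ 3.

3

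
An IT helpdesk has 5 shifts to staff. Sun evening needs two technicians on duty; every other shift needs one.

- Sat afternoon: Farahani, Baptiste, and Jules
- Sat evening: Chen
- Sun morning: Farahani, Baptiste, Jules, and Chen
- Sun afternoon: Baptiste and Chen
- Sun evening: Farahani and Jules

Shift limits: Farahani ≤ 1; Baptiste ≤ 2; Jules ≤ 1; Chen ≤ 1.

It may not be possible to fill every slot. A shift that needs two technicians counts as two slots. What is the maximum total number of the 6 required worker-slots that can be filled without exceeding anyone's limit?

5

Total capacity across all technicians is 1+2+1+1 = 5, and 6 slots are needed, so at most 5 can be filled.
An assignment achieving 5: Sat afternoon→Baptiste, Sat evening→Chen, Sun afternoon→Baptiste, Sun evening→Farahani+Jules.
Loads: Farahani 1/1, Baptiste 2/2, Jules 1/1, Chen 1/1.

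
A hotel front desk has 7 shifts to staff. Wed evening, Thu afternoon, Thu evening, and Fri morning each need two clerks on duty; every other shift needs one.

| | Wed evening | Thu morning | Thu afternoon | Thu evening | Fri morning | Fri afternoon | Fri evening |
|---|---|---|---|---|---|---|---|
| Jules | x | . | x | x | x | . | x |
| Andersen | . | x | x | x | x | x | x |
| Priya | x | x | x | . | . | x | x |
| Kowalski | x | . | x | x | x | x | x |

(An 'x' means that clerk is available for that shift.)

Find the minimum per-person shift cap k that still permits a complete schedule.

3

With 4 clerks and 11 worker-slots to fill, someone must work at least ⌈11/4⌉ = 3 shifts, so k ≥ 3.
k = 3 works: Wed evening→Jules+Priya, Thu morning→Andersen, Thu afternoon→Priya+Kowalski, Thu evening→Jules+Andersen, Fri morning→Jules+Andersen, Fri afternoon→Priya, Fri evening→Kowalski.
Loads: Jules 3, Andersen 3, Priya 3, Kowalski 2 — all ≤ 3.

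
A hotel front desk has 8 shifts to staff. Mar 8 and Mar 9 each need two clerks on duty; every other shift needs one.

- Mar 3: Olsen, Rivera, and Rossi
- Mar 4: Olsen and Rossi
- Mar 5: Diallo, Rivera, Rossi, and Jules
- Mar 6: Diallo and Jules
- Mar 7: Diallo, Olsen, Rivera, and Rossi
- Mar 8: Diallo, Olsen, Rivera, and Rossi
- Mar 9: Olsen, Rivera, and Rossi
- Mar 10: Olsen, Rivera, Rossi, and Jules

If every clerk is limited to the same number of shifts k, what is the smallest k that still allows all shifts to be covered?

2

With 5 clerks and 10 worker-slots to fill, someone must work at least ⌈10/5⌉ = 2 shifts, so k ≥ 2.
k = 2 works: Mar 3→Olsen, Mar 4→Olsen, Mar 5→Jules, Mar 6→Diallo, Mar 7→Diallo, Mar 8→Rivera+Rossi, Mar 9→Rivera+Rossi, Mar 10→Jules.
Loads: Diallo 2, Olsen 2, Rivera 2, Rossi 2, Jules 2 — all ≤ 2.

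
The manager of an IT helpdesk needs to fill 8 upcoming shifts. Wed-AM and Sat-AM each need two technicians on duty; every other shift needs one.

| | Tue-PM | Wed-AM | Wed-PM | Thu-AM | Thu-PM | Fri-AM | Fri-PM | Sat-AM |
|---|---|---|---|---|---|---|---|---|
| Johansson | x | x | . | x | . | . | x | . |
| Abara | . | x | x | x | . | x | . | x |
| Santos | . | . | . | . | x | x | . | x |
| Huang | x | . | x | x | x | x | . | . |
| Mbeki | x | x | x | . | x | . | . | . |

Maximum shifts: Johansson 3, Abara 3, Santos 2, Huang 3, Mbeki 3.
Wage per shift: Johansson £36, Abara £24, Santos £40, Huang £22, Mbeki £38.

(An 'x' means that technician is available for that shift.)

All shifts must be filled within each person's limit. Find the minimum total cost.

£286

Fri-PM can only be covered by Johansson, so that assignment is forced.
Sat-AM can only be covered by Abara and Santos, so that assignment is forced.
Picking the cheapest available technician for each shift independently would cost £270, but that ignores the shift limits.
An optimal schedule: Tue-PM→Huang, Wed-AM→Abara+Johansson, Wed-PM→Huang, Thu-AM→Johansson, Thu-PM→Huang, Fri-AM→Abara, Fri-PM→Johansson, Sat-AM→Abara+Santos.
Total: 22 + 24 + 36 + 22 + 36 + 22 + 24 + 36 + 24 + 40 = £286.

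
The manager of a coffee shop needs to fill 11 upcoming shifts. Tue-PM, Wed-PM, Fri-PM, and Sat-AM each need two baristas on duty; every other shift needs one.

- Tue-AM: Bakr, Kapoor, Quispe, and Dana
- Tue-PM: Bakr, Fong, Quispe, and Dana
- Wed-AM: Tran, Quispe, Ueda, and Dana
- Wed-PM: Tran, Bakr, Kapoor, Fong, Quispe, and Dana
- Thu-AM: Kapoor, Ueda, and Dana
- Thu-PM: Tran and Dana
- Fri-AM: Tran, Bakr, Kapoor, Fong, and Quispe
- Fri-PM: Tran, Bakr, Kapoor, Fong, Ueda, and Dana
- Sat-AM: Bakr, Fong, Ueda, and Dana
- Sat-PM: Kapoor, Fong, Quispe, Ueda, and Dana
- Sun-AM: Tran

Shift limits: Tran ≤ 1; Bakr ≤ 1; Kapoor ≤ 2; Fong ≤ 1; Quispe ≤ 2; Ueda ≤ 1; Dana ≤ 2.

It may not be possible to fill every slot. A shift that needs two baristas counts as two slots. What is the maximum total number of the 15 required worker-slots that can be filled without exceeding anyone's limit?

10

Total capacity across all baristas is 1+1+2+1+2+1+2 = 10, and 15 slots are needed, so at most 10 can be filled.
An assignment achieving 10: Tue-AM→Bakr, Tue-PM→Fong+Quispe, Wed-AM→Quispe, Thu-AM→Kapoor, Thu-PM→Dana, Fri-AM→Kapoor, Sat-AM→Ueda+Dana, Sun-AM→Tran.
Loads: Tran 1/1, Bakr 1/1, Kapoor 2/2, Fong 1/1, Quispe 2/2, Ueda 1/1, Dana 2/2.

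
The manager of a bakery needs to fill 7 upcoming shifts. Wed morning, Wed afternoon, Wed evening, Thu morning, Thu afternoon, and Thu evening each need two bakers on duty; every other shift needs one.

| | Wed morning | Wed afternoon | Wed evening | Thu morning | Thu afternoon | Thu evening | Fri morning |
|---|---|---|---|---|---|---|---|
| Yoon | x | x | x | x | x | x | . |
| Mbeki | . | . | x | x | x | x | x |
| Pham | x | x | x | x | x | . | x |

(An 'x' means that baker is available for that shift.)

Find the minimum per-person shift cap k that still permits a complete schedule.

5

With 3 bakers and 13 worker-slots to fill, someone must work at least ⌈13/3⌉ = 5 shifts, so k ≥ 5.
k = 5 works: Wed morning→Yoon+Pham, Wed afternoon→Yoon+Pham, Wed evening→Yoon+Mbeki, Thu morning→Yoon+Mbeki, Thu afternoon→Mbeki+Pham, Thu evening→Yoon+Mbeki, Fri morning→Mbeki.
Loads: Yoon 5, Mbeki 5, Pham 3 — all ≤ 5.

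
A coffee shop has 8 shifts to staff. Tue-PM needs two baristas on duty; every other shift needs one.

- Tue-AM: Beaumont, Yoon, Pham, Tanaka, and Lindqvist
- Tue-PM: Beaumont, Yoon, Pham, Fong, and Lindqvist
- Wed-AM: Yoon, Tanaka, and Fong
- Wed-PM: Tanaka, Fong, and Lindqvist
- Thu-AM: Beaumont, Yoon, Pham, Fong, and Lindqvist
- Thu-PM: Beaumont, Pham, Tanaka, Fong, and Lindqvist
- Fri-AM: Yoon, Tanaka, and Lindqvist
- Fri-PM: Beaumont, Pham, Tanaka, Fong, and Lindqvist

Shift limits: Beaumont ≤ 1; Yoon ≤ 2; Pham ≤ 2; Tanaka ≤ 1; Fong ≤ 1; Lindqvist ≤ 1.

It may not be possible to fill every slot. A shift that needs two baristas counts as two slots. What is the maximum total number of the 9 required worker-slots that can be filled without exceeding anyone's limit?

Total capacity across all baristas is 1+2+2+1+1+1 = 8, and 9 slots are needed, so at most 8 can be filled.
An assignment achieving 8: Tue-AM→Beaumont, Tue-PM→Pham+Fong, Wed-AM→Yoon, Wed-PM→Tanaka, Thu-AM→Pham, Thu-PM→Lindqvist, Fri-AM→Yoon.
Loads: Beaumont 1/1, Yoon 2/2, Pham 2/2, Tanaka 1/1, Fong 1/1, Lindqvist 1/1.

8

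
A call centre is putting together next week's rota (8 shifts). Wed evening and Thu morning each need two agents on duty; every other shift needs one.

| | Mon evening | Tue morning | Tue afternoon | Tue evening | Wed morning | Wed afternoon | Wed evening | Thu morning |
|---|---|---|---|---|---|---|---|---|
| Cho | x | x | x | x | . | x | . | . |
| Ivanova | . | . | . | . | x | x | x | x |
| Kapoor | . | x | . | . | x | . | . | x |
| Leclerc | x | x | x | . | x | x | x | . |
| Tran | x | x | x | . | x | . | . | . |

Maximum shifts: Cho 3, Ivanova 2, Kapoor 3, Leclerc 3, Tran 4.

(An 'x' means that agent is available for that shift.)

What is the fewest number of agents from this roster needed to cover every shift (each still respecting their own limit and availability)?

10 slots to fill and no one can take more than 4, so at least ⌈10/4⌉ = 3 agents are needed.
Shifts {Tue evening, Wed evening, Thu morning} need 5 slots, but among the agents available for them (Cho, Ivanova, Kapoor, and Leclerc) any 3 together supply at most 4. So 3 agents are not enough.
Cho, Ivanova, Kapoor, and Leclerc alone can cover everything: Mon evening→Cho, Tue morning→Kapoor, Tue afternoon→Cho, Tue evening→Cho, Wed morning→Kapoor, Wed afternoon→Leclerc, Wed evening→Ivanova+Leclerc, Thu morning→Ivanova+Kapoor.

4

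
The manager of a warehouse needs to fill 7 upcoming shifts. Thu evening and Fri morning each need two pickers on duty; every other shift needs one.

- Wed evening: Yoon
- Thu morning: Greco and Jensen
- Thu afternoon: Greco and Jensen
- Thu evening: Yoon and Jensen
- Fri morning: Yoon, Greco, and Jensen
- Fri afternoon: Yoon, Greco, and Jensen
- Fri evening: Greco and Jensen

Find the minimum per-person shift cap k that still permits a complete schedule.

With 3 pickers and 9 worker-slots to fill, someone must work at least ⌈9/3⌉ = 3 shifts, so k ≥ 3.
k = 3 works: Wed evening→Yoon, Thu morning→Greco, Thu afternoon→Greco, Thu evening→Yoon+Jensen, Fri morning→Yoon+Jensen, Fri afternoon→Jensen, Fri evening→Greco.
Loads: Yoon 3, Greco 3, Jensen 3 — all ≤ 3.

3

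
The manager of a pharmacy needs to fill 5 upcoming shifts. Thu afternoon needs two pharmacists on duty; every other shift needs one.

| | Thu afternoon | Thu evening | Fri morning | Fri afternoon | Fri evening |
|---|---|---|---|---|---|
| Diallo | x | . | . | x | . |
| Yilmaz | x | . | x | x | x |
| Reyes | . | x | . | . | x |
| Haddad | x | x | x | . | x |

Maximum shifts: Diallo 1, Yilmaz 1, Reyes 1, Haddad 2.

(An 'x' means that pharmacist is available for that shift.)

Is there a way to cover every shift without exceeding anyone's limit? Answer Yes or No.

Shifts {Thu afternoon, Thu evening, Fri morning, Fri afternoon, Fri evening} need 6 worker-slots in total, but the pharmacists available for any of those shifts (Diallo, Yilmaz, Reyes, and Haddad) can supply at most 5 among them. So no valid schedule exists.

No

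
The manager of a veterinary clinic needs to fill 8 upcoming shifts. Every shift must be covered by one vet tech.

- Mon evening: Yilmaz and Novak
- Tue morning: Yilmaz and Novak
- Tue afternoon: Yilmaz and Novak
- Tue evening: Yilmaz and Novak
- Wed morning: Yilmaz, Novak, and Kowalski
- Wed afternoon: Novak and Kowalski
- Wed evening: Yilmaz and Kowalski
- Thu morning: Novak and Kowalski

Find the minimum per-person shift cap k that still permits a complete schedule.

3

With 3 vet techs and 8 worker-slots to fill, someone must work at least ⌈8/3⌉ = 3 shifts, so k ≥ 3.
k = 3 works: Mon evening→Yilmaz, Tue morning→Yilmaz, Tue afternoon→Yilmaz, Tue evening→Novak, Wed morning→Kowalski, Wed afternoon→Novak, Wed evening→Kowalski, Thu morning→Novak.
Loads: Yilmaz 3, Novak 3, Kowalski 2 — all ≤ 3.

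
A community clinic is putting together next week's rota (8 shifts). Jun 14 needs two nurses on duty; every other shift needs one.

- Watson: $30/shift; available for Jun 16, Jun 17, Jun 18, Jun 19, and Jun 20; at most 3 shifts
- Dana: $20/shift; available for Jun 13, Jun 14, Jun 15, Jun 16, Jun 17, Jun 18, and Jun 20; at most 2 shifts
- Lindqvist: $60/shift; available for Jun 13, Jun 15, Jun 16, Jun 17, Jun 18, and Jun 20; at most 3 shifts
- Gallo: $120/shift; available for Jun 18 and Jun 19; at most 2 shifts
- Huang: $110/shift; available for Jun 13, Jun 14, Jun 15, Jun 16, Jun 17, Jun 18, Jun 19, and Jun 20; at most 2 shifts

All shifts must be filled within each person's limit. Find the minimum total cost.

Jun 14 can only be covered by Dana and Huang, so that assignment is forced.
Picking the cheapest available nurse for each shift independently would cost $280, but that ignores the shift limits.
An optimal schedule: Jun 13→Dana, Jun 14→Dana+Huang, Jun 15→Lindqvist, Jun 16→Watson, Jun 17→Watson, Jun 18→Lindqvist, Jun 19→Watson, Jun 20→Lindqvist.
Total: 20 + 20 + 110 + 60 + 30 + 30 + 60 + 30 + 60 = $420.

$420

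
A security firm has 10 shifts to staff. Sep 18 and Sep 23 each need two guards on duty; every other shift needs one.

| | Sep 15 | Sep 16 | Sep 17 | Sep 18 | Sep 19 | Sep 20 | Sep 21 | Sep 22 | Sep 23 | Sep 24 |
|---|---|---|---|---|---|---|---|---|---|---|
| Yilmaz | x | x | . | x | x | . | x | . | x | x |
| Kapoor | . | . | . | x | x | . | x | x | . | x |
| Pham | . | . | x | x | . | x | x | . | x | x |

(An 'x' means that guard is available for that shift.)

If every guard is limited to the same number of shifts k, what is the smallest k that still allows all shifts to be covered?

4

With 3 guards and 12 worker-slots to fill, someone must work at least ⌈12/3⌉ = 4 shifts, so k ≥ 4.
k = 4 works: Sep 15→Yilmaz, Sep 16→Yilmaz, Sep 17→Pham, Sep 18→Kapoor+Pham, Sep 19→Yilmaz, Sep 20→Pham, Sep 21→Kapoor, Sep 22→Kapoor, Sep 23→Yilmaz+Pham, Sep 24→Kapoor.
Loads: Yilmaz 4, Kapoor 4, Pham 4 — all ≤ 4.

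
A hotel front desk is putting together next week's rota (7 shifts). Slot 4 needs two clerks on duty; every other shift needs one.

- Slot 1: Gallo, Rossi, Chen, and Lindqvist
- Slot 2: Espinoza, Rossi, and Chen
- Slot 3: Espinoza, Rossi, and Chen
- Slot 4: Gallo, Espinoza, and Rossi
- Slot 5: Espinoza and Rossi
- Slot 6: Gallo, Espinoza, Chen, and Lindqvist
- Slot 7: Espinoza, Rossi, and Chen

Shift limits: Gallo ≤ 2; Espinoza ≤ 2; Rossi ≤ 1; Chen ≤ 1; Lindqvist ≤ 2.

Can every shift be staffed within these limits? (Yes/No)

Total capacity is 8 and 8 slots are needed, so capacity alone doesn't rule it out.
Shifts {Slot 2, Slot 3, Slot 4, Slot 5, Slot 7} need 6 worker-slots in total, but the clerks available for any of those shifts (Gallo, Espinoza, Rossi, and Chen) can supply at most 5 among them. So no valid schedule exists.

No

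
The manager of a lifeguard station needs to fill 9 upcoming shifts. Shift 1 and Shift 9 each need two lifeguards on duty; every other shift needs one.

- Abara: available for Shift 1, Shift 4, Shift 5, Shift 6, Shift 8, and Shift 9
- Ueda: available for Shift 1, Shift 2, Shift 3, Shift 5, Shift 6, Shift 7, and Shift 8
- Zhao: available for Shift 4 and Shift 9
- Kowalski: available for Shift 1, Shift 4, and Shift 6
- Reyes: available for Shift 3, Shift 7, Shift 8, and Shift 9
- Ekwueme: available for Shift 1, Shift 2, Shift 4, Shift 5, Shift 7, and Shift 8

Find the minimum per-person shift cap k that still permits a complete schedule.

With 6 lifeguards and 11 worker-slots to fill, someone must work at least ⌈11/6⌉ = 2 shifts, so k ≥ 2.
k = 2 works: Shift 1→Kowalski+Ekwueme, Shift 2→Ueda, Shift 3→Ueda, Shift 4→Zhao, Shift 5→Abara, Shift 6→Abara, Shift 7→Reyes, Shift 8→Ekwueme, Shift 9→Zhao+Reyes.
Loads: Abara 2, Ueda 2, Zhao 2, Kowalski 1, Reyes 2, Ekwueme 2 — all ≤ 2.

2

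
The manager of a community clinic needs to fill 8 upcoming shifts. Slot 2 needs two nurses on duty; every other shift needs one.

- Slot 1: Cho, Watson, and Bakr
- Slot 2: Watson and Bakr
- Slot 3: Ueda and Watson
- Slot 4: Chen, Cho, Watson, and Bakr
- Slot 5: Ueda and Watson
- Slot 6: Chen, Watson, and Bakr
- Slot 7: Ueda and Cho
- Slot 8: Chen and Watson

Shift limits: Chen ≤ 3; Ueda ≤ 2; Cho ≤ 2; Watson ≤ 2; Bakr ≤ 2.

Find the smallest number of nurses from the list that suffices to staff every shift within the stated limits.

4

9 slots to fill and no one can take more than 3, so at least ⌈9/3⌉ = 3 nurses are needed.
Any 3 nurses together have capacity at most 3+2+2 = 7 < 9 slots, so 3 can never suffice.
Chen, Ueda, Watson, and Bakr alone can cover everything: Slot 1→Bakr, Slot 2→Watson+Bakr, Slot 3→Ueda, Slot 4→Chen, Slot 5→Watson, Slot 6→Chen, Slot 7→Ueda, Slot 8→Chen.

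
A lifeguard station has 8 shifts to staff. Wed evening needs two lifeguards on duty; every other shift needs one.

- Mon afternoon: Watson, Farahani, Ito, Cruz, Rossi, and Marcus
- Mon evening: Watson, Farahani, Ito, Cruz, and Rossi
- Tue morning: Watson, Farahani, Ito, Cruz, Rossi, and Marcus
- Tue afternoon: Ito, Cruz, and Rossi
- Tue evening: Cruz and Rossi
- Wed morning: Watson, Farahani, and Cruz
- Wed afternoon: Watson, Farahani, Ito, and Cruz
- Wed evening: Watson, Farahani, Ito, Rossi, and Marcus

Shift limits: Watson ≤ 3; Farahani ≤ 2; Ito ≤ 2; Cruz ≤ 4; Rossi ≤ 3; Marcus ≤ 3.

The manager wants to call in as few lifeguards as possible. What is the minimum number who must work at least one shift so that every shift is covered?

3

9 slots to fill and no one can take more than 4, so at least ⌈9/4⌉ = 3 lifeguards are needed.
Watson, Farahani, and Cruz alone can cover everything: Mon afternoon→Watson, Mon evening→Watson, Tue morning→Farahani, Tue afternoon→Cruz, Tue evening→Cruz, Wed morning→Cruz, Wed afternoon→Cruz, Wed evening→Watson+Farahani.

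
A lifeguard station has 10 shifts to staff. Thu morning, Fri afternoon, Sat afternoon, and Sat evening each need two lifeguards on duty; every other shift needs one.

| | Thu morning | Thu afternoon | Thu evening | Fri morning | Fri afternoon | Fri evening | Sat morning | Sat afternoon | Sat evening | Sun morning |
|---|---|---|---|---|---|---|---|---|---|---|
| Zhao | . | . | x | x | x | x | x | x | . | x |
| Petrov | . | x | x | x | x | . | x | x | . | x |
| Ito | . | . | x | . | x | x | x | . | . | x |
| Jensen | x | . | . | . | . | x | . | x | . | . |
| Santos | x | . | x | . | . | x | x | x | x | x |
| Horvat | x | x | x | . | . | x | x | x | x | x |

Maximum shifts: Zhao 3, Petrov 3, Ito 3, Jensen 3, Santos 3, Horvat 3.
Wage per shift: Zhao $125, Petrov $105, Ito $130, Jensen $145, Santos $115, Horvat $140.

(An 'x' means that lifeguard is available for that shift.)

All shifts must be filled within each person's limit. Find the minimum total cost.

$1705

Sat evening can only be covered by Santos and Horvat, so that assignment is forced.
Picking the cheapest available lifeguard for each shift independently would cost $1600, but that ignores the shift limits.
An optimal schedule: Thu morning→Santos+Horvat, Thu afternoon→Petrov, Thu evening→Zhao, Fri morning→Petrov, Fri afternoon→Petrov+Zhao, Fri evening→Ito, Sat morning→Ito, Sat afternoon→Santos+Zhao, Sat evening→Santos+Horvat, Sun morning→Ito.
Total: 115 + 140 + 105 + 125 + 105 + 105 + 125 + 130 + 130 + 115 + 125 + 115 + 140 + 130 = $1705.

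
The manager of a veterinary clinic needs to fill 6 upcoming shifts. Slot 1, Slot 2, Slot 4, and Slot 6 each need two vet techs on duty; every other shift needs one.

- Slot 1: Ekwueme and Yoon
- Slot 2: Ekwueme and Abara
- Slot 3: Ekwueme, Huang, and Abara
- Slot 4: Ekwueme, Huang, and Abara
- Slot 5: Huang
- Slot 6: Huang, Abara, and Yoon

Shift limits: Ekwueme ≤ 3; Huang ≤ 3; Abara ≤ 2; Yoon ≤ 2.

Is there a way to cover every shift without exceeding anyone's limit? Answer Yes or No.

Slot 1 can only be covered by Ekwueme and Yoon, so that assignment is forced.
Slot 2 can only be covered by Ekwueme and Abara, so that assignment is forced.
Slot 5 can only be covered by Huang, so that assignment is forced.
One valid schedule: Slot 1→Ekwueme+Yoon, Slot 2→Ekwueme+Abara, Slot 3→Ekwueme, Slot 4→Huang+Abara, Slot 5→Huang, Slot 6→Huang+Yoon.
Loads: Ekwueme 3/3, Huang 3/3, Abara 2/2, Yoon 2/2 — all within limits.

Yes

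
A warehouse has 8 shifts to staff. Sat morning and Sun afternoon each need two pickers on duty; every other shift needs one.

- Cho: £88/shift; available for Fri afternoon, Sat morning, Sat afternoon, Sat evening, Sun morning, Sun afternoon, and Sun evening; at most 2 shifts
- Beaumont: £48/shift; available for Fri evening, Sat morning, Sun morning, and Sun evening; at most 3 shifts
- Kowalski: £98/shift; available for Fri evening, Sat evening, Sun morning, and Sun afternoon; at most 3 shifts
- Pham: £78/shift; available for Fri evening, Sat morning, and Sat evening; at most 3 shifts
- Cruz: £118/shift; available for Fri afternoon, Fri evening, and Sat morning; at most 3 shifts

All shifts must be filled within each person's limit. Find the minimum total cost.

Sat afternoon can only be covered by Cho, so that assignment is forced.
Sun afternoon can only be covered by Cho and Kowalski, so that assignment is forced.
Picking the cheapest available picker for each shift independently would cost £710, but that ignores the shift limits.
An optimal schedule: Fri afternoon→Cruz, Fri evening→Pham, Sat morning→Beaumont+Pham, Sat afternoon→Cho, Sat evening→Pham, Sun morning→Beaumont, Sun afternoon→Cho+Kowalski, Sun evening→Beaumont.
Total: 118 + 78 + 48 + 78 + 88 + 78 + 48 + 88 + 98 + 48 = £770.

£770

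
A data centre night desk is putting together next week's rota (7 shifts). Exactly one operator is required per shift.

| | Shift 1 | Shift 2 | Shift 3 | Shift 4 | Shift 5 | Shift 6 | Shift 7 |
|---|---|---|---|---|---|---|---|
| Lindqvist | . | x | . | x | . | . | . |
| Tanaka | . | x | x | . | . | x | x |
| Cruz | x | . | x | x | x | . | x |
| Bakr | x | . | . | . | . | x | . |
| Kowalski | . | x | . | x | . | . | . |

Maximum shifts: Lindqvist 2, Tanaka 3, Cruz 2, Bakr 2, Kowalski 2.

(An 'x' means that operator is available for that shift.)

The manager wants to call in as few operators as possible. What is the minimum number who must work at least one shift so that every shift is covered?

7 slots to fill and no one can take more than 3, so at least ⌈7/3⌉ = 3 operators are needed.
Lindqvist, Tanaka, and Cruz alone can cover everything: Shift 1→Cruz, Shift 2→Lindqvist, Shift 3→Tanaka, Shift 4→Lindqvist, Shift 5→Cruz, Shift 6→Tanaka, Shift 7→Tanaka.

3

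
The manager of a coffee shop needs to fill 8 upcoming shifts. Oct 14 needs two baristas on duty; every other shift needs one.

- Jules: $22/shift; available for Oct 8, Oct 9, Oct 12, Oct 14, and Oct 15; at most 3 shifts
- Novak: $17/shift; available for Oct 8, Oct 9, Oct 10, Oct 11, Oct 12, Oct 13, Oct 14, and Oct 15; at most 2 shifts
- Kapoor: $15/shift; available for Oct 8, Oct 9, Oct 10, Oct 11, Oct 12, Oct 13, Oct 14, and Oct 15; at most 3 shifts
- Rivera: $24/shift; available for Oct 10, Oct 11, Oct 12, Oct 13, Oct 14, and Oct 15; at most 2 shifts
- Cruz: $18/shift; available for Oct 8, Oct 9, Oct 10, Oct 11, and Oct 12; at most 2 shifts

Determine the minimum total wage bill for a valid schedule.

$159

Picking the cheapest available barista for each shift independently would cost $137, but that ignores the shift limits.
An optimal schedule: Oct 8→Kapoor, Oct 9→Kapoor, Oct 10→Novak, Oct 11→Cruz, Oct 12→Cruz, Oct 13→Kapoor, Oct 14→Novak+Jules, Oct 15→Jules.
Total: 15 + 15 + 17 + 18 + 18 + 15 + 17 + 22 + 22 = $159.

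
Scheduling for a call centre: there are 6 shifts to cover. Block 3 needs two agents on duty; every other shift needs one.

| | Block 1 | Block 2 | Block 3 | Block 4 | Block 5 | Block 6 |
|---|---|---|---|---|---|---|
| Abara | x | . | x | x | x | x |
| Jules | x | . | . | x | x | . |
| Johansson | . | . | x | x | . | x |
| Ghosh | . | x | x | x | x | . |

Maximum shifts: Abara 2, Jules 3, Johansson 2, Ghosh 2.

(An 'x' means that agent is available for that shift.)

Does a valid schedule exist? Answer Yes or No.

Yes

Block 2 can only be covered by Ghosh, so that assignment is forced.
One valid schedule: Block 1→Abara, Block 2→Ghosh, Block 3→Johansson+Ghosh, Block 4→Jules, Block 5→Jules, Block 6→Abara.
Loads: Abara 2/2, Jules 2/3, Johansson 1/2, Ghosh 2/2 — all within limits.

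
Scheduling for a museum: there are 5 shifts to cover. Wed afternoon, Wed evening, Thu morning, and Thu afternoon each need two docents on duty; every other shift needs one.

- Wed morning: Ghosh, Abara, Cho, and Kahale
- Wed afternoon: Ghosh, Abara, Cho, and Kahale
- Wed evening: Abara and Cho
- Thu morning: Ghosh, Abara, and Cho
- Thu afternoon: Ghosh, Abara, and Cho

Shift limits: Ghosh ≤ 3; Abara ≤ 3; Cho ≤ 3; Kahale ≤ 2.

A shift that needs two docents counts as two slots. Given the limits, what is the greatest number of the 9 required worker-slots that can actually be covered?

Total capacity across all docents is 3+3+3+2 = 11, and 9 slots are needed, so at most 9 can be filled.
An assignment achieving 9: Wed morning→Ghosh, Wed afternoon→Cho+Kahale, Wed evening→Abara+Cho, Thu morning→Ghosh+Abara, Thu afternoon→Ghosh+Abara.
Loads: Ghosh 3/3, Abara 3/3, Cho 2/3, Kahale 1/2.

9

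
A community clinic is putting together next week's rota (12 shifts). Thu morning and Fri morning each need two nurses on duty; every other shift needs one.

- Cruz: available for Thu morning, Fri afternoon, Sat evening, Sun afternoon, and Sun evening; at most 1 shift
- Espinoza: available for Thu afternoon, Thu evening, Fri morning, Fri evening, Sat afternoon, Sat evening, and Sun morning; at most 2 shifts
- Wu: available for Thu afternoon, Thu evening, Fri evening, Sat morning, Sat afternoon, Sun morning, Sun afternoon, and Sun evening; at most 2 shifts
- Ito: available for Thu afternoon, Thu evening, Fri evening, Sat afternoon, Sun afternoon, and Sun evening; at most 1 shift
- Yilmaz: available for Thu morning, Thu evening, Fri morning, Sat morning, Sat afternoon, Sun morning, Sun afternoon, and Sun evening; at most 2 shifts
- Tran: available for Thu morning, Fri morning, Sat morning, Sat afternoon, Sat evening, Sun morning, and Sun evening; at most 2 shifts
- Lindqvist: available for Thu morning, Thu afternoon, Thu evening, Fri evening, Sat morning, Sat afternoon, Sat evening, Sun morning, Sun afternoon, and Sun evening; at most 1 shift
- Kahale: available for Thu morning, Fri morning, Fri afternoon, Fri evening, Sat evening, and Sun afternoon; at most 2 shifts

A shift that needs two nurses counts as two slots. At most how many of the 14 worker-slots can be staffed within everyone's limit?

13

Total capacity across all nurses is 1+2+2+1+2+2+1+2 = 13, and 14 slots are needed, so at most 13 can be filled.
An assignment achieving 13: Thu morning→Yilmaz+Tran, Thu afternoon→Espinoza, Thu evening→Wu, Fri morning→Espinoza+Yilmaz, Fri afternoon→Cruz, Fri evening→Ito, Sat morning→Wu, Sat afternoon→Lindqvist, Sat evening→Kahale, Sun morning→Tran, Sun afternoon→Kahale.
Loads: Cruz 1/1, Espinoza 2/2, Wu 2/2, Ito 1/1, Yilmaz 2/2, Tran 2/2, Lindqvist 1/1, Kahale 2/2.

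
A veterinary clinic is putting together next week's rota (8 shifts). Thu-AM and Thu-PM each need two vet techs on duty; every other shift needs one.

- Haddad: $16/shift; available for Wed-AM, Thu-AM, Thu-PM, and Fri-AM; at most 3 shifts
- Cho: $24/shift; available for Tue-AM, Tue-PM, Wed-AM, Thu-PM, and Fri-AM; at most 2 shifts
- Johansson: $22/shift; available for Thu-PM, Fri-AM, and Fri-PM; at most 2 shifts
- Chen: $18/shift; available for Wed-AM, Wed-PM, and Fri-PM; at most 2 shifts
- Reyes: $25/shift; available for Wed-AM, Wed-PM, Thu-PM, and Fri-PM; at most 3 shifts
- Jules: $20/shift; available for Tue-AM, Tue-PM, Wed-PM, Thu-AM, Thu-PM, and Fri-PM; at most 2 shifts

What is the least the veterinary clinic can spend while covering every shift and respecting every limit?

$192

Thu-AM can only be covered by Haddad and Jules, so that assignment is forced.
Picking the cheapest available vet tech for each shift independently would cost $180, but that ignores the shift limits.
An optimal schedule: Tue-AM→Jules, Tue-PM→Cho, Wed-AM→Chen, Wed-PM→Chen, Thu-AM→Haddad+Jules, Thu-PM→Haddad+Johansson, Fri-AM→Haddad, Fri-PM→Johansson.
Total: 20 + 24 + 18 + 18 + 16 + 20 + 16 + 22 + 16 + 22 = $192.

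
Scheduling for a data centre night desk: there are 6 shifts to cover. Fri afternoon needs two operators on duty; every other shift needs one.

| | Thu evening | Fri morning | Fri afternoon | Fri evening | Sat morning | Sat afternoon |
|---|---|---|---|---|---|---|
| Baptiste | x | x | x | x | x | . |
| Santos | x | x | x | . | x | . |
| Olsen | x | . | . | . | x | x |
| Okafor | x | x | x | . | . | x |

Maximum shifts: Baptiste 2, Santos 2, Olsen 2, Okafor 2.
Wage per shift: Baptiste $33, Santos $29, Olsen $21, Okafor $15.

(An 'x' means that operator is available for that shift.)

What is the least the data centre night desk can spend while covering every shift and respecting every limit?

$163

Fri evening can only be covered by Baptiste, so that assignment is forced.
Picking the cheapest available operator for each shift independently would cost $143, but that ignores the shift limits.
An optimal schedule: Thu evening→Olsen, Fri morning→Santos, Fri afternoon→Okafor+Santos, Fri evening→Baptiste, Sat morning→Olsen, Sat afternoon→Okafor.
Total: 21 + 29 + 15 + 29 + 33 + 21 + 15 = $163.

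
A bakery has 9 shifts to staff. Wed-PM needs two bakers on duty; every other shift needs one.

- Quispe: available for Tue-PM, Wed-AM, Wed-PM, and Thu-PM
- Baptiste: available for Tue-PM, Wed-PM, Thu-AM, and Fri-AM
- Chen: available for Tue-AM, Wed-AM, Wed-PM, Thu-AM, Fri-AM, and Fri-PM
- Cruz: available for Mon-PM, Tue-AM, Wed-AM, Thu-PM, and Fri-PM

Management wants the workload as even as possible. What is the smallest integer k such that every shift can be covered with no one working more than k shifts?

3

With 4 bakers and 10 worker-slots to fill, someone must work at least ⌈10/4⌉ = 3 shifts, so k ≥ 3.
k = 3 works: Mon-PM→Cruz, Tue-AM→Chen, Tue-PM→Quispe, Wed-AM→Quispe, Wed-PM→Baptiste+Chen, Thu-AM→Baptiste, Thu-PM→Quispe, Fri-AM→Baptiste, Fri-PM→Chen.
Loads: Quispe 3, Baptiste 3, Chen 3, Cruz 1 — all ≤ 3.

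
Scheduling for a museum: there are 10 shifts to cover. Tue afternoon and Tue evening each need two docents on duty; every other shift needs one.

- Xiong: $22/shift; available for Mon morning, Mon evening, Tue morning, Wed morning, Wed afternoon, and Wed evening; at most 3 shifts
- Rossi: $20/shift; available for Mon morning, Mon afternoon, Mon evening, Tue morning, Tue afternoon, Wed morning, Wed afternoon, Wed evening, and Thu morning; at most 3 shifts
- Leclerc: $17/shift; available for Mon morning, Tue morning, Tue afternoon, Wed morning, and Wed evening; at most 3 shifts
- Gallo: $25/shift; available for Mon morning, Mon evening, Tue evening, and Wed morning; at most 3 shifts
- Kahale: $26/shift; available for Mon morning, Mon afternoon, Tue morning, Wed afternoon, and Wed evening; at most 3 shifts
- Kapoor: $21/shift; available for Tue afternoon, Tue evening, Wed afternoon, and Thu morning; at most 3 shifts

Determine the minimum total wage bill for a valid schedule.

Tue evening can only be covered by Gallo and Kapoor, so that assignment is forced.
Picking the cheapest available docent for each shift independently would cost $231, but that ignores the shift limits.
An optimal schedule: Mon morning→Xiong, Mon afternoon→Rossi, Mon evening→Rossi, Tue morning→Leclerc, Tue afternoon→Leclerc+Kapoor, Tue evening→Kapoor+Gallo, Wed morning→Leclerc, Wed afternoon→Kapoor, Wed evening→Xiong, Thu morning→Rossi.
Total: 22 + 20 + 20 + 17 + 17 + 21 + 21 + 25 + 17 + 21 + 22 + 20 = $243.

$243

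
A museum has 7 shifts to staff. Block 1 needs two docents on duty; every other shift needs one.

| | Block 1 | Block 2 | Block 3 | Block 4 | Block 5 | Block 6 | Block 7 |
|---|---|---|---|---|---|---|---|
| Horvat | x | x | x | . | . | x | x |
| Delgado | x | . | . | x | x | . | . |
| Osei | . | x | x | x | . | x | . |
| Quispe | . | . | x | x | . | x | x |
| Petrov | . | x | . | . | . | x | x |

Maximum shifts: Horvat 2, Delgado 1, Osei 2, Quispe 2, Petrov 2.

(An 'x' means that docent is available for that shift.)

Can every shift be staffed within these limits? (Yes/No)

Total capacity is 9 and 8 slots are needed, so capacity alone doesn't rule it out.
Shifts {Block 1, Block 5} need 3 worker-slots in total, but the docents available for any of those shifts (Horvat and Delgado) can supply at most 2 among them. So no valid schedule exists.

No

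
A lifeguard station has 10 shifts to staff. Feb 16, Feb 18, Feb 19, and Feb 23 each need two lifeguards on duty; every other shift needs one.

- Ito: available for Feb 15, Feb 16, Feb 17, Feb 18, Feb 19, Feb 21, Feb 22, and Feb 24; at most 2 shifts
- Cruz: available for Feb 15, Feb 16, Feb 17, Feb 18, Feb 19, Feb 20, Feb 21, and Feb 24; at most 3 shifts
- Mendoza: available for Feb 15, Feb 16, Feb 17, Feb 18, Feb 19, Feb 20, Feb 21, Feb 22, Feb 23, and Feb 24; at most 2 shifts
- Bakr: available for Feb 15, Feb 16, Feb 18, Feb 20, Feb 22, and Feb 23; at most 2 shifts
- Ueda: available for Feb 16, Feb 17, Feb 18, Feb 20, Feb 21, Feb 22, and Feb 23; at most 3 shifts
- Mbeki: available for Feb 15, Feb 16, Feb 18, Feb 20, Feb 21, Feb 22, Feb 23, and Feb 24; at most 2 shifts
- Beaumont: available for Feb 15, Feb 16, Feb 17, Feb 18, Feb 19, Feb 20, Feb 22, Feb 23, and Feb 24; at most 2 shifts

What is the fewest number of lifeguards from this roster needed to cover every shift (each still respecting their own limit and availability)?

6

14 slots to fill and no one can take more than 3, so at least ⌈14/3⌉ = 5 lifeguards are needed.
Any 5 lifeguards together have capacity at most 3+3+2+2+2 = 12 < 14 slots, so 5 can never suffice.
Ito, Cruz, Mendoza, Bakr, Ueda, and Mbeki alone can cover everything: Feb 15→Cruz, Feb 16→Ueda+Mbeki, Feb 17→Ito, Feb 18→Ueda+Mbeki, Feb 19→Ito+Cruz, Feb 20→Mendoza, Feb 21→Mendoza, Feb 22→Bakr, Feb 23→Bakr+Ueda, Feb 24→Cruz.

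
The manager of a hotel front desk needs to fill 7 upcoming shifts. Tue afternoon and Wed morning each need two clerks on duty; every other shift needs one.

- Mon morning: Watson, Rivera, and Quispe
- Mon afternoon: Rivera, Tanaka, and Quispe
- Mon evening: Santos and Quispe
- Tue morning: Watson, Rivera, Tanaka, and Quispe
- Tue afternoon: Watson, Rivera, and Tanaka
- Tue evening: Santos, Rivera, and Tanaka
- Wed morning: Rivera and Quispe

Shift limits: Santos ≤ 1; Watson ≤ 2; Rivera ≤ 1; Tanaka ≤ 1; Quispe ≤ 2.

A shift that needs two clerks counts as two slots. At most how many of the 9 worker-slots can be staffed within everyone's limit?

Total capacity across all clerks is 1+2+1+1+2 = 7, and 9 slots are needed, so at most 7 can be filled.
An assignment achieving 7: Mon morning→Watson, Mon afternoon→Tanaka, Mon evening→Santos, Tue morning→Quispe, Tue afternoon→Watson, Wed morning→Rivera+Quispe.
Loads: Santos 1/1, Watson 2/2, Rivera 1/1, Tanaka 1/1, Quispe 2/2.

7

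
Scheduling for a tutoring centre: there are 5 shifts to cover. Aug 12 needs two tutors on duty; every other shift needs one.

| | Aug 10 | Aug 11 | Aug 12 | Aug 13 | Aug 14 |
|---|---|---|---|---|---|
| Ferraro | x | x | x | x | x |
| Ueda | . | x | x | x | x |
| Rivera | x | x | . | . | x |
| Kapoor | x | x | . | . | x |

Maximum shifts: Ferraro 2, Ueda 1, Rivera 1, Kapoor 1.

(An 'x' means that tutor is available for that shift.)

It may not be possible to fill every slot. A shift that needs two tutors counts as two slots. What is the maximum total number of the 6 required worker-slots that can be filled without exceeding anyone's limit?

Total capacity across all tutors is 2+1+1+1 = 5, and 6 slots are needed, so at most 5 can be filled.
An assignment achieving 5: Aug 10→Rivera, Aug 11→Kapoor, Aug 12→Ferraro+Ueda, Aug 13→Ferraro.
Loads: Ferraro 2/2, Ueda 1/1, Rivera 1/1, Kapoor 1/1.

5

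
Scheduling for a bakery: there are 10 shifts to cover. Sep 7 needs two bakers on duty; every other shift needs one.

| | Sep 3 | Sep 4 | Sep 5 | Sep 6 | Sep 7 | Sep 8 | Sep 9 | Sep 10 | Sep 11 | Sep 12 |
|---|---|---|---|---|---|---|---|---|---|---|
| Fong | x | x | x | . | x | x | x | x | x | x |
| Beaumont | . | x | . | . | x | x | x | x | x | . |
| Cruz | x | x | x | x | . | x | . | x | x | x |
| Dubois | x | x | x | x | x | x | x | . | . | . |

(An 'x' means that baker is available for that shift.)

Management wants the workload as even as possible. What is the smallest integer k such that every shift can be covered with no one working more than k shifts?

With 4 bakers and 11 worker-slots to fill, someone must work at least ⌈11/4⌉ = 3 shifts, so k ≥ 3.
k = 3 works: Sep 3→Fong, Sep 4→Cruz, Sep 5→Fong, Sep 6→Cruz, Sep 7→Beaumont+Dubois, Sep 8→Dubois, Sep 9→Beaumont, Sep 10→Beaumont, Sep 11→Cruz, Sep 12→Fong.
Loads: Fong 3, Beaumont 3, Cruz 3, Dubois 2 — all ≤ 3.

3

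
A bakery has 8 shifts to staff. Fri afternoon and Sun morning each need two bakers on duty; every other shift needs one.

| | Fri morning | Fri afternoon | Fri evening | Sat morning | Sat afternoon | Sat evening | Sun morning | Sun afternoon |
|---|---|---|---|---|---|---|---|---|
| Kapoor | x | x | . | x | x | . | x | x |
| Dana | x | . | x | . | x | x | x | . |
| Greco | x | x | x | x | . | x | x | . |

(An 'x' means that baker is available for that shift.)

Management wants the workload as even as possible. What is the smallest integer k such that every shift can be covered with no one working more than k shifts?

4

With 3 bakers and 10 worker-slots to fill, someone must work at least ⌈10/3⌉ = 4 shifts, so k ≥ 4.
k = 4 works: Fri morning→Dana, Fri afternoon→Kapoor+Greco, Fri evening→Dana, Sat morning→Kapoor, Sat afternoon→Kapoor, Sat evening→Dana, Sun morning→Dana+Greco, Sun afternoon→Kapoor.
Loads: Kapoor 4, Dana 4, Greco 2 — all ≤ 4.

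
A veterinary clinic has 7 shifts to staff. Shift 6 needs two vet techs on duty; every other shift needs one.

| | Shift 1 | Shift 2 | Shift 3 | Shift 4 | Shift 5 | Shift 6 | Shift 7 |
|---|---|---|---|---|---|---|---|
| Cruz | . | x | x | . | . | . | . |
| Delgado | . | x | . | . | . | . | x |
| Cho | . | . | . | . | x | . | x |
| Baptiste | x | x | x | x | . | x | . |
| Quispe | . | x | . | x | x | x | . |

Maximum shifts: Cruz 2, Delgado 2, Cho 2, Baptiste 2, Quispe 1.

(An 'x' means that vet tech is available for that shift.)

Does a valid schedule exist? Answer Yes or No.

No

Total capacity is 9 and 8 slots are needed, so capacity alone doesn't rule it out.
Shifts {Shift 1, Shift 4, Shift 6} need 4 worker-slots in total, but the vet techs available for any of those shifts (Baptiste and Quispe) can supply at most 3 among them. So no valid schedule exists.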